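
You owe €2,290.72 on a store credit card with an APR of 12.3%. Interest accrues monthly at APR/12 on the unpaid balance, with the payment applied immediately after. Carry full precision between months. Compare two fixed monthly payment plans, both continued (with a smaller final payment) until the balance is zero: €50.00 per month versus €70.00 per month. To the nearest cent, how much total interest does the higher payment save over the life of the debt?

€304.32

Monthly rate r = 12.3%/12 = 1.025% = 0.01025.
At €50.00/mo: n = ⌈−ln(1 − rB₀/P)/ln(1+r)⌉ = 63 payments (last €9.13); total interest = total paid − €2,290.72 = €818.41.
At €70.00/mo: 41 payments (last €4.81); total interest €514.09.
Interest saved = €818.41 − €514.09 = €304.32.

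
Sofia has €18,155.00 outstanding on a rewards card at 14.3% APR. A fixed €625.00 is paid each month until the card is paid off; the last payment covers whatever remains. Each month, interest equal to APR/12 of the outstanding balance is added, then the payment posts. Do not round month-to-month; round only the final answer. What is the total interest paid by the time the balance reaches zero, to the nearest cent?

€4,262.14

Monthly rate r = 14.3%/12 = 1.19167% = 0.0119167.
Payoff takes n = ⌈−ln(1 − rB₀/P)/ln(1+r)⌉ = ⌈35.867⌉ = 36 payments; the last is €542.14.
Total paid = 35·€625.00 + €542.14 = €22,417.14.
Total interest = total paid − principal = €22,417.14 − €18,155.00 = €4,262.14.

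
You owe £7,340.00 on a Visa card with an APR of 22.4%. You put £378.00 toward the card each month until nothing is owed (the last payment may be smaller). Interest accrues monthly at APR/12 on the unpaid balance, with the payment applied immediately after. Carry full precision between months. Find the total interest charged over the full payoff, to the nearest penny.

Monthly rate r = 22.4%/12 = 1.86667% = 0.0186667.
Payoff takes n = ⌈−ln(1 − rB₀/P)/ln(1+r)⌉ = ⌈24.340⌉ = 25 payments; the last is £129.19.
Total paid = 24·£378.00 + £129.19 = £9,201.19.
Total interest = total paid − principal = £9,201.19 − £7,340.00 = £1,861.19.

£1,861.19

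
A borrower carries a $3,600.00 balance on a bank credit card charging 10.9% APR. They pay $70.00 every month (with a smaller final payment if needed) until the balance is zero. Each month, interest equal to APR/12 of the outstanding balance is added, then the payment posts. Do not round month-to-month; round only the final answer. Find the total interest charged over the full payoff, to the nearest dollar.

Monthly rate r = 10.9%/12 = 0.908333% = 0.00908333.
Payoff takes n = ⌈−ln(1 − rB₀/P)/ln(1+r)⌉ = ⌈69.617⌉ = 70 payments; the last is $43.28.
Total paid = 69·$70.00 + $43.28 = $4,873.28.
Total interest = total paid − principal = $4,873.28 − $3,600.00 = $1,273.28.

$1,273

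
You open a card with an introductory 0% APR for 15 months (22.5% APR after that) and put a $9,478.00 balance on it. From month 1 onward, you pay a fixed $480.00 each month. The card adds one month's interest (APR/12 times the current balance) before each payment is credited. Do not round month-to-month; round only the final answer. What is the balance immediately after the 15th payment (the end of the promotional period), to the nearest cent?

$2,278.00

Promo months 1–15 at r₀ = 0%/12 = 0; months 16+ at r₁ = 22.5%/12 = 0.01875.
After month 15 (no interest yet): B = $9,478.00 − 15·$480.00 = $2,278.00.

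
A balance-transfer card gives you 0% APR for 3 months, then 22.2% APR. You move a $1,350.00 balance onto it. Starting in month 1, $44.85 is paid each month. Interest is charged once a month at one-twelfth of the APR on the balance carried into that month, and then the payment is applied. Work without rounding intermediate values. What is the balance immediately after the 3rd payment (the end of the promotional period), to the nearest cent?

Promo months 1–3 at r₀ = 0%/12 = 0; months 4+ at r₁ = 22.2%/12 = 0.0185.
After month 3 (no interest yet): B = $1,350.00 − 3·$44.85 = $1,215.45.

$1,215.45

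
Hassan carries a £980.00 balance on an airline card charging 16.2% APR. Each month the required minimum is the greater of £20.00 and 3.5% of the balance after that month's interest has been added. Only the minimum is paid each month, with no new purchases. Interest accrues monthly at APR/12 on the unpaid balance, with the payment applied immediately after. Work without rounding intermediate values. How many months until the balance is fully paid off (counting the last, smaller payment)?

61 months

Monthly rate r = 16.2%/12 = 1.35% = 0.0135.
While 3.5% of the post-interest balance exceeds £20.00, each month B ← (B·(1+r))·(1 − 0.035), i.e. B shrinks by the factor (1+r)·0.965 = 0.97803.
This holds for months 1–25. Entering month 26 the balance is £562.34; 3.5% of the post-interest balance is now below £20.00, so the flat £20.00 minimum applies from here.
From month 26 a fixed £20.00 at rate r clears £562.34 in 36 more payments. Total: 25 + 36 = 61 months.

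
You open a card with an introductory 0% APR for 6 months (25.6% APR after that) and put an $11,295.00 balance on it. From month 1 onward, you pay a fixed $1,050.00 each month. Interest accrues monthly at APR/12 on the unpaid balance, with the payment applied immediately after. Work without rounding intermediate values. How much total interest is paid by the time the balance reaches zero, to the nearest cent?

$328.73

Promo months 1–6 at r₀ = 0%/12 = 0; months 7+ at r₁ = 25.6%/12 = 0.0213333.
After month 6 (no interest yet): B = $11,295.00 − 6·$1,050.00 = $4,995.00.
Then at r₁ with $1,050.00/mo: n₂ = −ln(1 − r₁·B/P)/ln(1+r₁) ≈ 5.07 → 6 more payments.
Total paid = 11·$1,050.00 + $73.73 = $11,623.73; interest = $11,623.73 − $11,295.00 = $328.73.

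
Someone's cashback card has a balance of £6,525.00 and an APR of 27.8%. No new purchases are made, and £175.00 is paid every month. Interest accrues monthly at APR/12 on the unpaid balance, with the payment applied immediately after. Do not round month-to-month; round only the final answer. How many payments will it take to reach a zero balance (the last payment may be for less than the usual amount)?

88 payments

Monthly rate r = 27.8%/12 = 2.31667% = 0.0231667.
Recurrence: B ← B·(1+r) − £175.00.
Month 1: interest £151.16; balance after payment £6,501.16.
Month 2: interest £150.61; balance after payment £6,476.77.
Closed form: n = −ln(1 − rB₀/P)/ln(1+r) = −ln(0.13621)/ln(1.02317) ≈ 87.044, so the balance reaches zero during payment 88.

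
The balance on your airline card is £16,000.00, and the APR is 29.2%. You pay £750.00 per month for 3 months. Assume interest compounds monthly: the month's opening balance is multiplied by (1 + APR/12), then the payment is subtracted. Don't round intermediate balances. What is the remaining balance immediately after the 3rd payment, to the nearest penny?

£14,891.46

Monthly rate r = 29.2%/12 = 2.43333% = 0.0243333.
Each month: B ← B·(1+r) − £750.00.
Month 1: interest £389.33; balance after payment £15,639.33.
Month 2: interest £380.56; balance after payment £15,269.89.
Month 3: interest £371.57; balance after payment £14,891.46.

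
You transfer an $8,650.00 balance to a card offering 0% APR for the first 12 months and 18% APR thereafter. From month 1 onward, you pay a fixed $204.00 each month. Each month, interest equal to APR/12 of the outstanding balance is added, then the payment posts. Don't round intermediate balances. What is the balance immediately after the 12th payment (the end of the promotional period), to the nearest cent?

Promo months 1–12 at r₀ = 0%/12 = 0; months 13+ at r₁ = 18%/12 = 0.015.
After month 12 (no interest yet): B = $8,650.00 − 12·$204.00 = $6,202.00.

$6,202.00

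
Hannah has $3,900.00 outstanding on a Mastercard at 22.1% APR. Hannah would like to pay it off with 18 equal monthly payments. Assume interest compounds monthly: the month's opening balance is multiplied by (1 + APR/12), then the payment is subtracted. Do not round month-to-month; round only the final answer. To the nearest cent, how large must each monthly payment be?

$256.53

Monthly rate r = 22.1%/12 = 1.84167% = 0.0184167.
Level-payment amortization: P = B₀·r / (1 − (1+r)^(−n)) = 3900.00·0.0184167 / (1 − 1.01842^(−18)).
Denominator 1 − (1+r)^(−18) = 0.279985844.
P = 71.825 / 0.279985844 ≈ 256.53.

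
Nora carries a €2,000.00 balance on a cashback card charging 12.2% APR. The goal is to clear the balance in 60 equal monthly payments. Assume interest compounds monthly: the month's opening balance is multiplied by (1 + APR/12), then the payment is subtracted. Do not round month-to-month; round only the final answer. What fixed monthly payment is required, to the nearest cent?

Monthly rate r = 12.2%/12 = 1.01667% = 0.0101667.
Level-payment amortization: P = B₀·r / (1 − (1+r)^(−n)) = 2000.00·0.0101667 / (1 − 1.01017^(−60)).
Denominator 1 − (1+r)^(−60) = 0.454973044.
P = 20.3333 / 0.454973044 ≈ 44.69.

€44.69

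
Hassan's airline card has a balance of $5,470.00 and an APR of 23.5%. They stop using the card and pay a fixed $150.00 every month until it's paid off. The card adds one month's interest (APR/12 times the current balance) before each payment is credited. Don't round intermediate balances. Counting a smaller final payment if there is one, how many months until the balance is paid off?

65 payments

Monthly rate r = 23.5%/12 = 1.95833% = 0.0195833.
Recurrence: B ← B·(1+r) − $150.00.
Month 1: interest $107.12; balance after payment $5,427.12.
Month 2: interest $106.28; balance after payment $5,383.40.
Closed form: n = −ln(1 − rB₀/P)/ln(1+r) = −ln(0.28586)/ln(1.01958) ≈ 64.569, so the balance reaches zero during payment 65.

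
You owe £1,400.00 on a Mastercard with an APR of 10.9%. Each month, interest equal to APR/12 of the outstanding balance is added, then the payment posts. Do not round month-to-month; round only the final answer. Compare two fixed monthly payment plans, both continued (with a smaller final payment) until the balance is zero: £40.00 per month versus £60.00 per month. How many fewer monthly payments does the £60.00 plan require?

16 fewer payments

Monthly rate r = 10.9%/12 = 0.908333% = 0.00908333.
At £40.00/mo: n = ⌈−ln(1 − rB₀/P)/ln(1+r)⌉ = 43 payments (last £12.54); total interest = total paid − £1,400.00 = £292.54.
At £60.00/mo: 27 payments (last £20.54); total interest £180.54.
Payments saved = 43 − 27 = 16.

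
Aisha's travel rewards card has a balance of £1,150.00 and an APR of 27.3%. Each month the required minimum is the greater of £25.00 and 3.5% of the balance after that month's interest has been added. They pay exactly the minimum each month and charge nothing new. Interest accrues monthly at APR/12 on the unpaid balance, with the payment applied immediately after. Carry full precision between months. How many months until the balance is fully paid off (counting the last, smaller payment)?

83 months

Monthly rate r = 27.3%/12 = 2.275% = 0.02275.
While 3.5% of the post-interest balance exceeds £25.00, each month B ← (B·(1+r))·(1 − 0.035), i.e. B shrinks by the factor (1+r)·0.965 = 0.98695.
This holds for months 1–38. Entering month 39 the balance is £698.19; 3.5% of the post-interest balance is now below £25.00, so the flat £25.00 minimum applies from here.
From month 39 a fixed £25.00 at rate r clears £698.19 in 45 more payments. Total: 38 + 45 = 83 months.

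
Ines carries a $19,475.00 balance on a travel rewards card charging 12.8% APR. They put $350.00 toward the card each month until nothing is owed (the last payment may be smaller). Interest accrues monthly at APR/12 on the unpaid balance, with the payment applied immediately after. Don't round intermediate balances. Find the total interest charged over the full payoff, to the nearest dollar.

$10,221

Monthly rate r = 12.8%/12 = 1.06667% = 0.0106667.
Payoff takes n = ⌈−ln(1 − rB₀/P)/ln(1+r)⌉ = ⌈84.846⌉ = 85 payments; the last is $296.30.
Total paid = 84·$350.00 + $296.30 = $29,696.30.
Total interest = total paid − principal = $29,696.30 − $19,475.00 = $10,221.30.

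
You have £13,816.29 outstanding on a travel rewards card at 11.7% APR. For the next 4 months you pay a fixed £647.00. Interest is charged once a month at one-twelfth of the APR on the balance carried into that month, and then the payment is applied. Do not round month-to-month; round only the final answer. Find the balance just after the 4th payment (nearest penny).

£11,736.96

Monthly rate r = 11.7%/12 = 0.975% = 0.00975.
Each month: B ← B·(1+r) − £647.00.
Month 1: interest £134.71; balance after payment £13,304.00.
Month 2: interest £129.71; balance after payment £12,786.71.
Month 3: interest £124.67; balance after payment £12,264.38.
Month 4: interest £119.58; balance after payment £11,736.96.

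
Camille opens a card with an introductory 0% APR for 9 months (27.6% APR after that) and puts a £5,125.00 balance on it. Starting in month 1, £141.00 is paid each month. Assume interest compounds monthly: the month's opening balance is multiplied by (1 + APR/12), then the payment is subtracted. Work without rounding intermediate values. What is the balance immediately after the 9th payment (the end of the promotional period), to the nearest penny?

£3,856.00

Promo months 1–9 at r₀ = 0%/12 = 0; months 10+ at r₁ = 27.6%/12 = 0.023.
After month 9 (no interest yet): B = £5,125.00 − 9·£141.00 = £3,856.00.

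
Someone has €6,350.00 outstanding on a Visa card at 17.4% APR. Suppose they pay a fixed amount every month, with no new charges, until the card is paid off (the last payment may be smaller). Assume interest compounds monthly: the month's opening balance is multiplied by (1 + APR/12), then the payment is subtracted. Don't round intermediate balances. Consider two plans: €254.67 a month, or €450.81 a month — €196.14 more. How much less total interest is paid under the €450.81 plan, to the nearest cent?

Monthly rate r = 17.4%/12 = 1.45% = 0.0145.
At €254.67/mo: n = ⌈−ln(1 − rB₀/P)/ln(1+r)⌉ = 32 payments (last €43.31); total interest = total paid − €6,350.00 = €1,588.08.
At €450.81/mo: 16 payments (last €392.55); total interest €804.70.
Interest saved = €1,588.08 − €804.70 = €783.38.

€783.38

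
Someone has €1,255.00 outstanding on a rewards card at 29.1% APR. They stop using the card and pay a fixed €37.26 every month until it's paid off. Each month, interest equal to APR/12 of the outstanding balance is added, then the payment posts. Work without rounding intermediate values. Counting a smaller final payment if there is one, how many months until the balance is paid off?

71 payments

Monthly rate r = 29.1%/12 = 2.425% = 0.02425.
Recurrence: B ← B·(1+r) − €37.26.
Month 1: interest €30.43; balance after payment €1,248.17.
Month 2: interest €30.27; balance after payment €1,241.18.
Closed form: n = −ln(1 − rB₀/P)/ln(1+r) = −ln(0.18321)/ln(1.02425) ≈ 70.831, so the balance reaches zero during payment 71.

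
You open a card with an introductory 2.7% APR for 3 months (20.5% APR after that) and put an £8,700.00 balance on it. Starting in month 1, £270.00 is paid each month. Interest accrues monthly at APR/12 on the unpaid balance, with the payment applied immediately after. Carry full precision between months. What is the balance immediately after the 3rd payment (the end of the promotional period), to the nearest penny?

Promo months 1–3 at r₀ = 2.7%/12 = 0.00225; months 4+ at r₁ = 20.5%/12 = 0.0170833.
After month 3: iterate B ← B·(1+r₀) − £270.00 for 3 months → £7,947.03.

£7,947.03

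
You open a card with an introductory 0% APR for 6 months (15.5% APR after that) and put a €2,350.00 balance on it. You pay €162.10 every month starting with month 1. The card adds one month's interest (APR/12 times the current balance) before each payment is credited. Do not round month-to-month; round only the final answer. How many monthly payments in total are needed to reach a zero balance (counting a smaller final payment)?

16 months

Promo months 1–6 at r₀ = 0%/12 = 0; months 7+ at r₁ = 15.5%/12 = 0.0129167.
After month 6 (no interest yet): B = €2,350.00 − 6·€162.10 = €1,377.40.
Then at r₁ with €162.10/mo: n₂ = −ln(1 − r₁·B/P)/ln(1+r₁) ≈ 9.06 → 10 more payments.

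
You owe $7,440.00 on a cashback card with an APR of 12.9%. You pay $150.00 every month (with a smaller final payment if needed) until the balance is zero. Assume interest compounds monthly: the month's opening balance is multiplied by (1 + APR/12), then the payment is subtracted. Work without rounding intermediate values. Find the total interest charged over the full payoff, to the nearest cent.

$3,247.71

Monthly rate r = 12.9%/12 = 1.075% = 0.01075.
Payoff takes n = ⌈−ln(1 − rB₀/P)/ln(1+r)⌉ = ⌈71.250⌉ = 72 payments; the last is $37.71.
Total paid = 71·$150.00 + $37.71 = $10,687.71.
Total interest = total paid − principal = $10,687.71 − $7,440.00 = $3,247.71.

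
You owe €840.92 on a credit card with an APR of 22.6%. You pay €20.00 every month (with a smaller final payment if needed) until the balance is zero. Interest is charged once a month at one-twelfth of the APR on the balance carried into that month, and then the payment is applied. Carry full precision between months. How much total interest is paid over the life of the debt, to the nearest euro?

Monthly rate r = 22.6%/12 = 1.88333% = 0.0188333.
Payoff takes n = ⌈−ln(1 − rB₀/P)/ln(1+r)⌉ = ⌈84.123⌉ = 85 payments; the last is €2.47.
Total paid = 84·€20.00 + €2.47 = €1,682.47.
Total interest = total paid − principal = €1,682.47 − €840.92 = €841.55.

€842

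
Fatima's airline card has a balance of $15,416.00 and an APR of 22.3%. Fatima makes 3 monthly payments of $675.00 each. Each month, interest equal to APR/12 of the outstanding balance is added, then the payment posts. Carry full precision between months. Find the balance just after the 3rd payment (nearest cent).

Monthly rate r = 22.3%/12 = 1.85833% = 0.0185833.
Each month: B ← B·(1+r) − $675.00.
Month 1: interest $286.48; balance after payment $15,027.48.
Month 2: interest $279.26; balance after payment $14,631.74.
Month 3: interest $271.91; balance after payment $14,228.65.

$14,228.65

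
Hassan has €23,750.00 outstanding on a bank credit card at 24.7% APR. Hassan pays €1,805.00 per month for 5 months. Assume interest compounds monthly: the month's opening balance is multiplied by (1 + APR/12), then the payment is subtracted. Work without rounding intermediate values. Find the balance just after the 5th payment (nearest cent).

Monthly rate r = 24.7%/12 = 2.05833% = 0.0205833.
Each month: B ← B·(1+r) − €1,805.00.
Month 1: interest €488.85; balance after payment €22,433.85.
Month 2: interest €461.76; balance after payment €21,090.62.
Month 3: interest €434.12; balance after payment €19,719.73.
Month 4: interest €405.90; balance after payment €18,320.63.
Month 5: interest €377.10; balance after payment €16,892.73.

€16,892.73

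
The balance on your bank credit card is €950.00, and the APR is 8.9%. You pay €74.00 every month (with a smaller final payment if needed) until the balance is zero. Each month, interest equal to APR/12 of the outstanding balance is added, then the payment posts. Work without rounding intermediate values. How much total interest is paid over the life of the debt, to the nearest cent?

€52.08

Monthly rate r = 8.9%/12 = 0.741667% = 0.00741667.
Payoff takes n = ⌈−ln(1 − rB₀/P)/ln(1+r)⌉ = ⌈13.541⌉ = 14 payments; the last is €40.08.
Total paid = 13·€74.00 + €40.08 = €1,002.08.
Total interest = total paid − principal = €1,002.08 − €950.00 = €52.08.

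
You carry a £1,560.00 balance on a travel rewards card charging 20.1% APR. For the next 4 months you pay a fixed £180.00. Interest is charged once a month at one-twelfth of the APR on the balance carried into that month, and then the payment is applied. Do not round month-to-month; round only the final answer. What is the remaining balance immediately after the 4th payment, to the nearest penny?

Monthly rate r = 20.1%/12 = 1.675% = 0.01675.
Each month: B ← B·(1+r) − £180.00.
Month 1: interest £26.13; balance after payment £1,406.13.
Month 2: interest £23.55; balance after payment £1,249.68.
Month 3: interest £20.93; balance after payment £1,090.61.
Month 4: interest £18.27; balance after payment £928.88.

£928.88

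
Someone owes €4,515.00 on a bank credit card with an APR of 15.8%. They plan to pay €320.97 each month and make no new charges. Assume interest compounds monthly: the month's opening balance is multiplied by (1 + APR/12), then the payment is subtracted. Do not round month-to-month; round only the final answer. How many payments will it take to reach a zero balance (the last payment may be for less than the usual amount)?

Monthly rate r = 15.8%/12 = 1.31667% = 0.0131667.
Recurrence: B ← B·(1+r) − €320.97.
Month 1: interest €59.45; balance after payment €4,253.48.
Month 2: interest €56.00; balance after payment €3,988.51.
Closed form: n = −ln(1 − rB₀/P)/ln(1+r) = −ln(0.81479)/ln(1.01317) ≈ 15.659, so the balance reaches zero during payment 16.

16 months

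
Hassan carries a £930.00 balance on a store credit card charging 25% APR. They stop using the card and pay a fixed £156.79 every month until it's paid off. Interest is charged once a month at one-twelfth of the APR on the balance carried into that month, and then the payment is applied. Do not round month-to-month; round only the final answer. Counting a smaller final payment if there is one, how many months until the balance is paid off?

Monthly rate r = 25%/12 = 2.08333% = 0.0208333.
Recurrence: B ← B·(1+r) − £156.79.
Month 1: interest £19.38; balance after payment £792.59.
Month 2: interest £16.51; balance after payment £652.31.
Closed form: n = −ln(1 − rB₀/P)/ln(1+r) = −ln(0.87643)/ln(1.02083) ≈ 6.397, so the balance reaches zero during payment 7.

7 months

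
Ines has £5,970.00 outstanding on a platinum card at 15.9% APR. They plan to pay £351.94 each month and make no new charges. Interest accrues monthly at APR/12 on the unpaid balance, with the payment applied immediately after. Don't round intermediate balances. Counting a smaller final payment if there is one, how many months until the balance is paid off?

Monthly rate r = 15.9%/12 = 1.325% = 0.01325.
Recurrence: B ← B·(1+r) − £351.94.
Month 1: interest £79.10; balance after payment £5,697.16.
Month 2: interest £75.49; balance after payment £5,420.71.
Closed form: n = −ln(1 − rB₀/P)/ln(1+r) = −ln(0.77524)/ln(1.01325) ≈ 19.341, so the balance reaches zero during payment 20.

20 payments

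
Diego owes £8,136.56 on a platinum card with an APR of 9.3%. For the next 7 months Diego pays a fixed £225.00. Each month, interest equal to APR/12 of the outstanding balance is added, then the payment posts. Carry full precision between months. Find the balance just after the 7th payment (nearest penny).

Monthly rate r = 9.3%/12 = 0.775% = 0.00775.
Each month: B ← B·(1+r) − £225.00.
Month 1: interest £63.06; balance after payment £7,974.62.
Month 2: interest £61.80; balance after payment £7,811.42.
Month 3: interest £60.54; balance after payment £7,646.96.
Month 4: interest £59.26; balance after payment £7,481.22.
Month 5: interest £57.98; balance after payment £7,314.20.
Month 6: interest £56.69; balance after payment £7,145.89.
Month 7: interest £55.38; balance after payment £6,976.27.

£6,976.27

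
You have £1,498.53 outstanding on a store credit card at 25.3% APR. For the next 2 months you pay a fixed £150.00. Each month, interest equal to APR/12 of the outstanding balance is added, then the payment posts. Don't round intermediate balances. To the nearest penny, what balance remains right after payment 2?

£1,259.22

Monthly rate r = 25.3%/12 = 2.10833% = 0.0210833.
Each month: B ← B·(1+r) − £150.00.
Month 1: interest £31.59; balance after payment £1,380.12.
Month 2: interest £29.10; balance after payment £1,259.22.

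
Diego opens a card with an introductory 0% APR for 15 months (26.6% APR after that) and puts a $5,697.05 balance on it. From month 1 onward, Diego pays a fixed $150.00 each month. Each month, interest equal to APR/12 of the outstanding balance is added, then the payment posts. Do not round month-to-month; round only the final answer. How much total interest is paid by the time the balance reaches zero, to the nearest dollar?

Promo months 1–15 at r₀ = 0%/12 = 0; months 16+ at r₁ = 26.6%/12 = 0.0221667.
After month 15 (no interest yet): B = $5,697.05 − 15·$150.00 = $3,447.05.
Then at r₁ with $150.00/mo: n₂ = −ln(1 − r₁·B/P)/ln(1+r₁) ≈ 32.48 → 33 more payments.
Total paid = 47·$150.00 + $72.49 = $7,122.49; interest = $7,122.49 − $5,697.05 = $1,425.44.

$1,425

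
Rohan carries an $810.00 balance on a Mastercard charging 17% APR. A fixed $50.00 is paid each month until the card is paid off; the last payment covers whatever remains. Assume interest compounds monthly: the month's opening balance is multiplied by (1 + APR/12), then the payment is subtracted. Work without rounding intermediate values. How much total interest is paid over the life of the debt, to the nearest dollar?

Monthly rate r = 17%/12 = 1.41667% = 0.0141667.
Payoff takes n = ⌈−ln(1 − rB₀/P)/ln(1+r)⌉ = ⌈18.534⌉ = 19 payments; the last is $26.76.
Total paid = 18·$50.00 + $26.76 = $926.76.
Total interest = total paid − principal = $926.76 − $810.00 = $116.76.

$117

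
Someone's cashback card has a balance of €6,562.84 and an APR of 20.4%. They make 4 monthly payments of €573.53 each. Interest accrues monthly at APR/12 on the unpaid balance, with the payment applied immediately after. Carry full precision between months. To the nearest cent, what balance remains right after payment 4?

Monthly rate r = 20.4%/12 = 1.7% = 0.017.
Each month: B ← B·(1+r) − €573.53.
Month 1: interest €111.57; balance after payment €6,100.88.
Month 2: interest €103.71; balance after payment €5,631.06.
Month 3: interest €95.73; balance after payment €5,153.26.
Month 4: interest €87.61; balance after payment €4,667.34.

€4,667.34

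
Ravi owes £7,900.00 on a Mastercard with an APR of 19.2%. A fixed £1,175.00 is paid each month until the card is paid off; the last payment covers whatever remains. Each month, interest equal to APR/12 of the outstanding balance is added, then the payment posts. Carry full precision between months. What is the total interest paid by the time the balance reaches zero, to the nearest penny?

£526.09

Monthly rate r = 19.2%/12 = 1.6% = 0.016.
Payoff takes n = ⌈−ln(1 − rB₀/P)/ln(1+r)⌉ = ⌈7.170⌉ = 8 payments; the last is £201.09.
Total paid = 7·£1,175.00 + £201.09 = £8,426.09.
Total interest = total paid − principal = £8,426.09 − £7,900.00 = £526.09.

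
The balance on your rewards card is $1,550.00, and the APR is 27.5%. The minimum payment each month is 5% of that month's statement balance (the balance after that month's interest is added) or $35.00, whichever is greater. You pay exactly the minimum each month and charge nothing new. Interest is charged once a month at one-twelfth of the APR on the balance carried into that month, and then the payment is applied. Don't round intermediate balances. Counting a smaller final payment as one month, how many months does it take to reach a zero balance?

Monthly rate r = 27.5%/12 = 2.29167% = 0.0229167.
While 5% of the post-interest balance exceeds $35.00, each month B ← (B·(1+r))·(1 − 0.05), i.e. B shrinks by the factor (1+r)·0.95 = 0.97177.
This holds for months 1–29. Entering month 30 the balance is $675.59; 5% of the post-interest balance is now below $35.00, so the flat $35.00 minimum applies from here.
From month 30 a fixed $35.00 at rate r clears $675.59 in 26 more payments. Total: 29 + 26 = 55 months.

55 months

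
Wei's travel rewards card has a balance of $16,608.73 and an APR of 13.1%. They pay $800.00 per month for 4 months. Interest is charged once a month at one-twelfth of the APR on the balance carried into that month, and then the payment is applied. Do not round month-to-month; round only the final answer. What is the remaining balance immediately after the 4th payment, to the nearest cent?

Monthly rate r = 13.1%/12 = 1.09167% = 0.0109167.
Each month: B ← B·(1+r) − $800.00.
Month 1: interest $181.31; balance after payment $15,990.04.
Month 2: interest $174.56; balance after payment $15,364.60.
Month 3: interest $167.73; balance after payment $14,732.33.
Month 4: interest $160.83; balance after payment $14,093.16.

$14,093.16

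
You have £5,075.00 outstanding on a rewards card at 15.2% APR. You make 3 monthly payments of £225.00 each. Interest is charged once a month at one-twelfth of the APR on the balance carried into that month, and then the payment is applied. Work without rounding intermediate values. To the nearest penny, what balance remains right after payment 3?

£4,586.72

Monthly rate r = 15.2%/12 = 1.26667% = 0.0126667.
Each month: B ← B·(1+r) − £225.00.
Month 1: interest £64.28; balance after payment £4,914.28.
Month 2: interest £62.25; balance after payment £4,751.53.
Month 3: interest £60.19; balance after payment £4,586.72.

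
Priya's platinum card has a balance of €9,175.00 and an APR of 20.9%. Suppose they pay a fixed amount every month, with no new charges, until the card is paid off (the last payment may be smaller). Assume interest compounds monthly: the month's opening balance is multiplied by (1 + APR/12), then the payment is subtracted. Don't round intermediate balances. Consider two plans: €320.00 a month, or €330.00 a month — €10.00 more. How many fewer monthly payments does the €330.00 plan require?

Monthly rate r = 20.9%/12 = 1.74167% = 0.0174167.
At €320.00/mo: n = ⌈−ln(1 − rB₀/P)/ln(1+r)⌉ = 41 payments (last €22.71); total interest = total paid − €9,175.00 = €3,647.71.
At €330.00/mo: 39 payments (last €114.75); total interest €3,479.75.
Payments saved = 41 − 39 = 2.

2 fewer payments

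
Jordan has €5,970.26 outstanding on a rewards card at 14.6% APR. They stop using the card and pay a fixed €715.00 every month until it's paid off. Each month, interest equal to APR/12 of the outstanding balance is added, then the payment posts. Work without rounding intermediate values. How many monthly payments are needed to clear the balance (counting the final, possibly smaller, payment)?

9 months

Monthly rate r = 14.6%/12 = 1.21667% = 0.0121667.
Recurrence: B ← B·(1+r) − €715.00.
Month 1: interest €72.64; balance after payment €5,327.90.
Month 2: interest €64.82; balance after payment €4,677.72.
Closed form: n = −ln(1 − rB₀/P)/ln(1+r) = −ln(0.89841)/ln(1.01217) ≈ 8.859, so the balance reaches zero during payment 9.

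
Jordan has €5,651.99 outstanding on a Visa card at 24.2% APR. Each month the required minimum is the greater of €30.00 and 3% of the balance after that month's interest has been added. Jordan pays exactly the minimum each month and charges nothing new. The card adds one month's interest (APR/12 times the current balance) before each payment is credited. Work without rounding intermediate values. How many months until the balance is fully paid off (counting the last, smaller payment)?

221 months

Monthly rate r = 24.2%/12 = 2.01667% = 0.0201667.
While 3% of the post-interest balance exceeds €30.00, each month B ← (B·(1+r))·(1 − 0.03), i.e. B shrinks by the factor (1+r)·0.97 = 0.98956.
This holds for months 1–167. Entering month 168 the balance is €979.85; 3% of the post-interest balance is now below €30.00, so the flat €30.00 minimum applies from here.
From month 168 a fixed €30.00 at rate r clears €979.85 in 54 more payments. Total: 167 + 54 = 221 months.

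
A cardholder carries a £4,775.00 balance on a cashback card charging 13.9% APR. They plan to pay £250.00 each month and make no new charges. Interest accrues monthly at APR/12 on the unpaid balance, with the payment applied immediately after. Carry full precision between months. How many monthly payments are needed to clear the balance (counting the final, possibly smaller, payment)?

22 months

Monthly rate r = 13.9%/12 = 1.15833% = 0.0115833.
Recurrence: B ← B·(1+r) − £250.00.
Month 1: interest £55.31; balance after payment £4,580.31.
Month 2: interest £53.06; balance after payment £4,383.37.
Closed form: n = −ln(1 − rB₀/P)/ln(1+r) = −ln(0.77876)/ln(1.01158) ≈ 21.712, so the balance reaches zero during payment 22.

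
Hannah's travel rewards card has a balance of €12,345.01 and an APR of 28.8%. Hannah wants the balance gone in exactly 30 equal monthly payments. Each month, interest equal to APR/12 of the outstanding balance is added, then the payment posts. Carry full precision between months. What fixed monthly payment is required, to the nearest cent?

€581.98

Monthly rate r = 28.8%/12 = 2.4% = 0.024.
Level-payment amortization: P = B₀·r / (1 − (1+r)^(−n)) = 12345.01·0.024 / (1 − 1.024^(−30)).
Denominator 1 − (1+r)^(−30) = 0.509090653.
P = 296.28 / 0.509090653 ≈ 581.98.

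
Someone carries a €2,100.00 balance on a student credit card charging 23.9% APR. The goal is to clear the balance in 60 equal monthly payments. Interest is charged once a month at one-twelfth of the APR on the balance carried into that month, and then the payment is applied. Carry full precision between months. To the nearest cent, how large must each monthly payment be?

Monthly rate r = 23.9%/12 = 1.99167% = 0.0199167.
Level-payment amortization: P = B₀·r / (1 − (1+r)^(−n)) = 2100.00·0.0199167 / (1 − 1.01992^(−60)).
Denominator 1 − (1+r)^(−60) = 0.693719974.
P = 41.825 / 0.693719974 ≈ 60.29.

€60.29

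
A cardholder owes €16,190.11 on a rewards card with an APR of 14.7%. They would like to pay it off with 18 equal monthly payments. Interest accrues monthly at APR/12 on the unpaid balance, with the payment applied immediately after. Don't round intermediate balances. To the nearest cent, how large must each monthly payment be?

€1,007.73

Monthly rate r = 14.7%/12 = 1.225% = 0.01225.
Level-payment amortization: P = B₀·r / (1 − (1+r)^(−n)) = 16190.11·0.01225 / (1 − 1.01225^(−18)).
Denominator 1 − (1+r)^(−18) = 0.196807098.
P = 198.329 / 0.196807098 ≈ 1007.73.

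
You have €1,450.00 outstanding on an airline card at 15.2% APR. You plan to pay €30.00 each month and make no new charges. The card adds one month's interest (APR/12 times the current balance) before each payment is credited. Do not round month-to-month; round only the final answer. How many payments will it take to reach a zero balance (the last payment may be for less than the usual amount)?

76 payments

Monthly rate r = 15.2%/12 = 1.26667% = 0.0126667.
Recurrence: B ← B·(1+r) − €30.00.
Month 1: interest €18.37; balance after payment €1,438.37.
Month 2: interest €18.22; balance after payment €1,426.59.
Closed form: n = −ln(1 − rB₀/P)/ln(1+r) = −ln(0.38778)/ln(1.01267) ≈ 75.261, so the balance reaches zero during payment 76.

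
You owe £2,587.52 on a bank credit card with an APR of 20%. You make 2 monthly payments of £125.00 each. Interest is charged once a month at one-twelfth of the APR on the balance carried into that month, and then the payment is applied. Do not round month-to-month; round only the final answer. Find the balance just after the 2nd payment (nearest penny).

£2,422.41

Monthly rate r = 20%/12 = 1.66667% = 0.0166667.
Each month: B ← B·(1+r) − £125.00.
Month 1: interest £43.13; balance after payment £2,505.65.
Month 2: interest £41.76; balance after payment £2,422.41.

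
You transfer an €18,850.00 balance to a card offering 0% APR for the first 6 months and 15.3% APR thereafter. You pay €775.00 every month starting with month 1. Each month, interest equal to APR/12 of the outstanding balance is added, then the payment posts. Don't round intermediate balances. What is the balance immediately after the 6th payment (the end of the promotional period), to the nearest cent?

€14,200.00

Promo months 1–6 at r₀ = 0%/12 = 0; months 7+ at r₁ = 15.3%/12 = 0.01275.
After month 6 (no interest yet): B = €18,850.00 − 6·€775.00 = €14,200.00.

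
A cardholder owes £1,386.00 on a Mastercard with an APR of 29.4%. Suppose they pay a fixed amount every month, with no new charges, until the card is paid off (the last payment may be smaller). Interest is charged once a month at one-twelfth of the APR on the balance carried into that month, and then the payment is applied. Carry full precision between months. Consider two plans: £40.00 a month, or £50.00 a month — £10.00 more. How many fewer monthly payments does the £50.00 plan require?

32 fewer payments

Monthly rate r = 29.4%/12 = 2.45% = 0.0245.
At £40.00/mo: n = ⌈−ln(1 − rB₀/P)/ln(1+r)⌉ = 79 payments (last £3.36); total interest = total paid − £1,386.00 = £1,737.36.
At £50.00/mo: 47 payments (last £48.22); total interest £962.22.
Payments saved = 79 − 47 = 32.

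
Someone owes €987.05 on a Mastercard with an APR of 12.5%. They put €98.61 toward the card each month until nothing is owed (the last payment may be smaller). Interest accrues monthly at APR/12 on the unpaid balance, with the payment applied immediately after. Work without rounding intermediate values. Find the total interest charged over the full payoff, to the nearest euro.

Monthly rate r = 12.5%/12 = 1.04167% = 0.0104167.
Payoff takes n = ⌈−ln(1 − rB₀/P)/ln(1+r)⌉ = ⌈10.626⌉ = 11 payments; the last is €61.83.
Total paid = 10·€98.61 + €61.83 = €1,047.93.
Total interest = total paid − principal = €1,047.93 − €987.05 = €60.88.

€61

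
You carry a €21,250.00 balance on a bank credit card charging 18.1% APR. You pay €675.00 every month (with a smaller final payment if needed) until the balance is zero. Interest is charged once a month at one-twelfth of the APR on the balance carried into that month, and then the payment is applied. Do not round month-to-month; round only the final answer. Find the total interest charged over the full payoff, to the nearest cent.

Monthly rate r = 18.1%/12 = 1.50833% = 0.0150833.
Payoff takes n = ⌈−ln(1 − rB₀/P)/ln(1+r)⌉ = ⌈43.022⌉ = 44 payments; the last is €14.65.
Total paid = 43·€675.00 + €14.65 = €29,039.65.
Total interest = total paid − principal = €29,039.65 − €21,250.00 = €7,789.65.

€7,789.65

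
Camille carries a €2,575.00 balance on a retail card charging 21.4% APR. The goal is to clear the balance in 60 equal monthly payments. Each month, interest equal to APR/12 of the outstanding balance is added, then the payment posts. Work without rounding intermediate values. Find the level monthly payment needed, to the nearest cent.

€70.24

Monthly rate r = 21.4%/12 = 1.78333% = 0.0178333.
Level-payment amortization: P = B₀·r / (1 − (1+r)^(−n)) = 2575.00·0.0178333 / (1 − 1.01783^(−60)).
Denominator 1 − (1+r)^(−60) = 0.653741994.
P = 45.9208 / 0.653741994 ≈ 70.24.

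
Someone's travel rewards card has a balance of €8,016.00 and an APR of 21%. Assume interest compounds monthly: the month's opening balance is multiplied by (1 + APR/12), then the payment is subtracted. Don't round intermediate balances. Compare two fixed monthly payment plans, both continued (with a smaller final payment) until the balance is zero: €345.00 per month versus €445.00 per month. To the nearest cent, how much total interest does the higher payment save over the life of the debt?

€665.03

Monthly rate r = 21%/12 = 1.75% = 0.0175.
At €345.00/mo: n = ⌈−ln(1 − rB₀/P)/ln(1+r)⌉ = 31 payments (last €28.91); total interest = total paid − €8,016.00 = €2,362.91.
At €445.00/mo: 22 payments (last €368.88); total interest €1,697.88.
Interest saved = €2,362.91 − €1,697.88 = €665.03.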